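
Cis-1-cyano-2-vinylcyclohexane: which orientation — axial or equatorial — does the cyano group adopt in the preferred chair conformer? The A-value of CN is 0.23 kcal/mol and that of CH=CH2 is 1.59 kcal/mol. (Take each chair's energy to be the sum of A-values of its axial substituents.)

axial

C1 and C2 have opposite parity, so for the cis isomer the two substituents are one axial and one equatorial in each chair.
Chair I (cyano axial, vinyl equatorial): E = 0.23 kcal/mol.
Chair II (cyano equatorial, vinyl axial): E = 1.59 kcal/mol.
Chair I is the more stable (lower-energy) conformer, and in that chair the cyano group is axial.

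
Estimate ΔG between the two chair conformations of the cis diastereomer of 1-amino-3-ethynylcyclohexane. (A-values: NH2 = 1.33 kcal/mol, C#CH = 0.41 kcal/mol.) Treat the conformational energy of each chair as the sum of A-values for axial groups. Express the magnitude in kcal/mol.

1.74 kcal/mol

C1 and C3 have the same parity, so for the cis isomer the two substituents are e,e in one chair and a,a in the other.
Chair I (amino axial, ethynyl axial): E = 1.74 kcal/mol.
Chair II (amino equatorial, ethynyl equatorial): E = 0.00 kcal/mol.
ΔE = 1.74 − 0.00 = 1.74 kcal/mol; chair II is more stable.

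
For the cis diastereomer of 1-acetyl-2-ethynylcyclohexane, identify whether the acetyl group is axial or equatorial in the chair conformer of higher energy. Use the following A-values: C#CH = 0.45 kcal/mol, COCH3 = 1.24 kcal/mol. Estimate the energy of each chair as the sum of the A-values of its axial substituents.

axial

C1 and C2 have opposite parity, so for the cis isomer the two substituents are one axial and one equatorial in each chair.
Chair I (ethynyl axial, acetyl equatorial): E = 0.45 kcal/mol.
Chair II (ethynyl equatorial, acetyl axial): E = 1.24 kcal/mol.
Chair II is the less stable (higher-energy) conformer, and in that chair the acetyl group is axial.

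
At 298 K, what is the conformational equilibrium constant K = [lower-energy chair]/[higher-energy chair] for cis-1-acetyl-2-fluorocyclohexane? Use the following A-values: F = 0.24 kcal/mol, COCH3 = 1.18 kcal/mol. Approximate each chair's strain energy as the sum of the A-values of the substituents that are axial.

C1 and C2 have opposite parity, so for the cis isomer the two substituents are one axial and one equatorial in each chair.
Chair I (fluoro axial, acetyl equatorial): E = 0.24 kcal/mol; chair II (fluoro equatorial, acetyl axial): E = 1.18 kcal/mol.
ΔG = 0.94 kcal/mol between the two chairs.
K = exp(ΔG/RT) with R = 1.987×10⁻³ kcal mol⁻¹ K⁻¹ and T = 298 K gives K ≈ 4.89.

K ≈ 4.89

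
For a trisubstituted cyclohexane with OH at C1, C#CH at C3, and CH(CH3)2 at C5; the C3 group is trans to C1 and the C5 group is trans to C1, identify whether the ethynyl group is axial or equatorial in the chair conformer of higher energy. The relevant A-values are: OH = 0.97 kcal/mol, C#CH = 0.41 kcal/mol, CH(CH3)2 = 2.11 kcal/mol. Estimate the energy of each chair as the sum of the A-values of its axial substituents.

Chair I (hydroxyl axial, ethynyl equatorial, isopropyl equatorial): E = 0.97 kcal/mol.
Chair II (hydroxyl equatorial, ethynyl axial, isopropyl axial): E = 2.52 kcal/mol.
Chair II is the less stable (higher-energy) conformer, and in that chair the ethynyl group is axial.

axial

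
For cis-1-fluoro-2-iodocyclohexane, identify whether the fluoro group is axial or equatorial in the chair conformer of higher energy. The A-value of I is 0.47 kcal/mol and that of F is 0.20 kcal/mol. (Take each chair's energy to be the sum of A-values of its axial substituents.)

C1 and C2 have opposite parity, so for the cis isomer the two substituents are one axial and one equatorial in each chair.
Chair I (iodo axial, fluoro equatorial): E = 0.47 kcal/mol.
Chair II (iodo equatorial, fluoro axial): E = 0.20 kcal/mol.
Chair I is the less stable (higher-energy) conformer, and in that chair the fluoro group is equatorial.

equatorial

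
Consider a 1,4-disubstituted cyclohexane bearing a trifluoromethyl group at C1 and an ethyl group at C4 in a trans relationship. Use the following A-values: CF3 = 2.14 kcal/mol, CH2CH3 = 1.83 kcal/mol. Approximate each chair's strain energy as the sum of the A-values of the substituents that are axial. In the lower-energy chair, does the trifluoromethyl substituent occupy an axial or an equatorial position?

C1 and C4 have opposite parity, so for the trans isomer the two substituents are e,e in one chair and a,a in the other.
Chair I (trifluoromethyl axial, ethyl axial): E = 3.97 kcal/mol.
Chair II (trifluoromethyl equatorial, ethyl equatorial): E = 0.00 kcal/mol.
Chair II is the more stable (lower-energy) conformer, and in that chair the trifluoromethyl group is equatorial.

equatorial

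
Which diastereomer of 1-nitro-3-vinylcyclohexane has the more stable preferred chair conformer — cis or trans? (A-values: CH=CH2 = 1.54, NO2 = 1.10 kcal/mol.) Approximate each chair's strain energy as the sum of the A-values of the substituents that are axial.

At 1,3 positions (parity same): cis → (e,e or a,a); trans → (a,e or e,a).
Best chair for cis: E = 0.00 kcal/mol; best chair for trans: E = 1.10 kcal/mol.
The cis isomer is lower by 1.10 kcal/mol.

cis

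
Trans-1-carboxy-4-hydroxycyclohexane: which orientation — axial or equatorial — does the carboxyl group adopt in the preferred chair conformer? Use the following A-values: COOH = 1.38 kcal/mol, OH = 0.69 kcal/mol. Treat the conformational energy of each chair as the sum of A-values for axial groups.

C1 and C4 have opposite parity, so for the trans isomer the two substituents are e,e in one chair and a,a in the other.
Chair I (carboxyl axial, hydroxyl axial): E = 2.07 kcal/mol.
Chair II (carboxyl equatorial, hydroxyl equatorial): E = 0.00 kcal/mol.
Chair II is the more stable (lower-energy) conformer, and in that chair the carboxyl group is equatorial.

equatorial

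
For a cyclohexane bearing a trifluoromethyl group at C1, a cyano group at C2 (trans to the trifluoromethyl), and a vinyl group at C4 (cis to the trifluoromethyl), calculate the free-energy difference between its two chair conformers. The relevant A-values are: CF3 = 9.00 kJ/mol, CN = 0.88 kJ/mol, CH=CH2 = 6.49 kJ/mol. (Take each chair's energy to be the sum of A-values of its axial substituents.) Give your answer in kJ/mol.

Chair I (trifluoromethyl axial, cyano axial, vinyl equatorial): E = 9.88 kJ/mol.
Chair II (trifluoromethyl equatorial, cyano equatorial, vinyl axial): E = 6.49 kJ/mol.
ΔE = 9.88 − 6.49 = 3.39 kJ/mol; chair II is more stable.

3.39 kJ/mol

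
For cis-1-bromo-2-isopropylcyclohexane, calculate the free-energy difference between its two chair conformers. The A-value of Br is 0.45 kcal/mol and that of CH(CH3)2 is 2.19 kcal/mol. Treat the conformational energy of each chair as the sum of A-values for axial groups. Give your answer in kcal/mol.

C1 and C2 have opposite parity, so for the cis isomer the two substituents are one axial and one equatorial in each chair.
Chair I (bromo axial, isopropyl equatorial): E = 0.45 kcal/mol.
Chair II (bromo equatorial, isopropyl axial): E = 2.19 kcal/mol.
ΔE = 2.19 − 0.45 = 1.74 kcal/mol; chair I is more stable.

1.74 kcal/mol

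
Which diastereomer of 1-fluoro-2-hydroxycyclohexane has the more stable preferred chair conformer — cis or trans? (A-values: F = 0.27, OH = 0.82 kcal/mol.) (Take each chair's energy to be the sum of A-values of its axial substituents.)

trans

At 1,2 positions (parity opposite): cis → (a,e or e,a); trans → (e,e or a,a).
Best chair for cis: E = 0.27 kcal/mol; best chair for trans: E = 0.00 kcal/mol.
The trans isomer is lower by 0.27 kcal/mol.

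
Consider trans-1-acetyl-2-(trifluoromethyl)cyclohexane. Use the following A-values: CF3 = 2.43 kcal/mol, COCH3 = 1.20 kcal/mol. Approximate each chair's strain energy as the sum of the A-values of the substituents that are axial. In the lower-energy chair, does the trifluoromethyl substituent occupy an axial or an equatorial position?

C1 and C2 have opposite parity, so for the trans isomer the two substituents are e,e in one chair and a,a in the other.
Chair I (trifluoromethyl axial, acetyl axial): E = 3.63 kcal/mol.
Chair II (trifluoromethyl equatorial, acetyl equatorial): E = 0.00 kcal/mol.
Chair II is the more stable (lower-energy) conformer, and in that chair the trifluoromethyl group is equatorial.

equatorial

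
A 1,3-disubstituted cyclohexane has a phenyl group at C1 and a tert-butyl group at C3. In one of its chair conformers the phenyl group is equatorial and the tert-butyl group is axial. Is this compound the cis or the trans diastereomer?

C1 and C3 have the same parity, so their axial bonds point in the same direction.
With same-parity carbons, two substituents on the same face are both axial or both equatorial; opposite faces give one of each.
Here the groups are equatorial/axial → opposite face → trans.

trans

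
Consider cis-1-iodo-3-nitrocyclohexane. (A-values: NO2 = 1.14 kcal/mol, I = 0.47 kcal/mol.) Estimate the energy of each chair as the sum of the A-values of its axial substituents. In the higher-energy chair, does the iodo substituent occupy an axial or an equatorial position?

axial

C1 and C3 have the same parity, so for the cis isomer the two substituents are e,e in one chair and a,a in the other.
Chair I (nitro axial, iodo axial): E = 1.61 kcal/mol.
Chair II (nitro equatorial, iodo equatorial): E = 0.00 kcal/mol.
Chair I is the less stable (higher-energy) conformer, and in that chair the iodo group is axial.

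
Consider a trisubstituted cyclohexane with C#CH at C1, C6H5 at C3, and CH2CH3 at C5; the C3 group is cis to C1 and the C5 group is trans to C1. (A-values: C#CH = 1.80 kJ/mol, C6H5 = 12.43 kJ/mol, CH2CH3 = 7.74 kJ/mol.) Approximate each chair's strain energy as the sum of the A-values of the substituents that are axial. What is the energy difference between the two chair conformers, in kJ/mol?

6.49 kJ/mol

Chair I (ethynyl axial, phenyl axial, ethyl equatorial): E = 14.23 kJ/mol.
Chair II (ethynyl equatorial, phenyl equatorial, ethyl axial): E = 7.74 kJ/mol.
ΔE = 14.23 − 7.74 = 6.49 kJ/mol; chair II is more stable.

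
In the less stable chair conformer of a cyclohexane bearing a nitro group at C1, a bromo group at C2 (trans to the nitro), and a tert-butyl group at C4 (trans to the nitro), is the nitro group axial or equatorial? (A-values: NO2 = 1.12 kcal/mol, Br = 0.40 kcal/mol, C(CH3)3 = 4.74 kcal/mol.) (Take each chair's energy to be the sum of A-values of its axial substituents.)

Chair I (nitro axial, bromo axial, tert-butyl axial): E = 6.26 kcal/mol.
Chair II (nitro equatorial, bromo equatorial, tert-butyl equatorial): E = 0.00 kcal/mol.
Chair I is the less stable (higher-energy) conformer, and in that chair the nitro group is axial.

axial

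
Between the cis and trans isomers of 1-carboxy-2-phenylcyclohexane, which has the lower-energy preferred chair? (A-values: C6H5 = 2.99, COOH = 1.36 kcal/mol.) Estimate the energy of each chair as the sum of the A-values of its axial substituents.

At 1,2 positions (parity opposite): cis → (a,e or e,a); trans → (e,e or a,a).
Best chair for cis: E = 1.36 kcal/mol; best chair for trans: E = 0.00 kcal/mol.
The trans isomer is lower by 1.36 kcal/mol.

trans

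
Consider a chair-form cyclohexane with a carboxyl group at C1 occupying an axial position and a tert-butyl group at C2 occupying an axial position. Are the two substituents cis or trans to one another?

C1 and C2 have opposite parity, so their axial bonds point in opposite directions.
With opposite-parity carbons, two substituents on the same face are one axial and one equatorial; opposite faces give both axial or both equatorial.
Here the groups are axial/axial → opposite face → trans.

trans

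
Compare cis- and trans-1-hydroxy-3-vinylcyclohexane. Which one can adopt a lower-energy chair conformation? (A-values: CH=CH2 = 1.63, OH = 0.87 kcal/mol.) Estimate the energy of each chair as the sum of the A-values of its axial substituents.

cis

At 1,3 positions (parity same): cis → (e,e or a,a); trans → (a,e or e,a).
Best chair for cis: E = 0.00 kcal/mol; best chair for trans: E = 0.87 kcal/mol.
The cis isomer is lower by 0.87 kcal/mol.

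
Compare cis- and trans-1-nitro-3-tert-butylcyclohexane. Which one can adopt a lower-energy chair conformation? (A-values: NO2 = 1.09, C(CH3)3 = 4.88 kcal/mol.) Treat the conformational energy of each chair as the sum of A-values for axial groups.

cis

At 1,3 positions (parity same): cis → (e,e or a,a); trans → (a,e or e,a).
Best chair for cis: E = 0.00 kcal/mol; best chair for trans: E = 1.09 kcal/mol.
The cis isomer is lower by 1.09 kcal/mol.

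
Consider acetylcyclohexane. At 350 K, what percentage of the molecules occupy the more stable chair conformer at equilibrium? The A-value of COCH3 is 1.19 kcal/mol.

84.7%

One chair has the acetyl group axial (E = 1.19 kcal/mol) and the other has it equatorial (E = 0).
ΔG = 1.19 kcal/mol between the two chairs.
K = exp(ΔG/RT) with R = 1.987×10⁻³ kcal mol⁻¹ K⁻¹ and T = 350 K gives K ≈ 5.54.
Fraction in the lower-energy chair = K/(K+1) = 84.7%.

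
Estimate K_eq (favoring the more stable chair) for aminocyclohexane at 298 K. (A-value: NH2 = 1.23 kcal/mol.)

One chair has the amino group axial (E = 1.23 kcal/mol) and the other has it equatorial (E = 0).
ΔG = 1.23 kcal/mol between the two chairs.
K = exp(ΔG/RT) with R = 1.987×10⁻³ kcal mol⁻¹ K⁻¹ and T = 298 K gives K ≈ 7.98.

K ≈ 7.98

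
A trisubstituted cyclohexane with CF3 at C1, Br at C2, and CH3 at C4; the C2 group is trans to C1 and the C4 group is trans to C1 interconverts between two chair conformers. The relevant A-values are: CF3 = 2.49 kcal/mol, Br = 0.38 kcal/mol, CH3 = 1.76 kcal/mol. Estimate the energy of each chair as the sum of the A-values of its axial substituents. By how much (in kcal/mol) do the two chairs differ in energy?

Chair I (trifluoromethyl axial, bromo axial, methyl axial): E = 4.63 kcal/mol.
Chair II (trifluoromethyl equatorial, bromo equatorial, methyl equatorial): E = 0.00 kcal/mol.
ΔE = 4.63 − 0.00 = 4.63 kcal/mol; chair II is more stable.

4.63 kcal/mol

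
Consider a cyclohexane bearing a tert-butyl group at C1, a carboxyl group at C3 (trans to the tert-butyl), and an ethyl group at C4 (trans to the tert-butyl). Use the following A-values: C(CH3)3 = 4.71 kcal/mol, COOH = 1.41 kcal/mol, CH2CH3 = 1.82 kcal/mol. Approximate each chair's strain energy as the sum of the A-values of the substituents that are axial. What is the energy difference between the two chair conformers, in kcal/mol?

5.12 kcal/mol

Chair I (tert-butyl axial, carboxyl equatorial, ethyl axial): E = 6.53 kcal/mol.
Chair II (tert-butyl equatorial, carboxyl axial, ethyl equatorial): E = 1.41 kcal/mol.
ΔE = 6.53 − 1.41 = 5.12 kcal/mol; chair II is more stable.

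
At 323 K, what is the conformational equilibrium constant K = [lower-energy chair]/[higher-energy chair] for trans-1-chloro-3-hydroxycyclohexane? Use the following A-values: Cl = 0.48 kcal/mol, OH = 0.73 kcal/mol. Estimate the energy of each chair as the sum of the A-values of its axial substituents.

C1 and C3 have the same parity, so for the trans isomer the two substituents are one axial and one equatorial in each chair.
Chair I (chloro axial, hydroxyl equatorial): E = 0.48 kcal/mol; chair II (chloro equatorial, hydroxyl axial): E = 0.73 kcal/mol.
ΔG = 0.25 kcal/mol between the two chairs.
K = exp(ΔG/RT) with R = 1.987×10⁻³ kcal mol⁻¹ K⁻¹ and T = 323 K gives K ≈ 1.48.

K ≈ 1.48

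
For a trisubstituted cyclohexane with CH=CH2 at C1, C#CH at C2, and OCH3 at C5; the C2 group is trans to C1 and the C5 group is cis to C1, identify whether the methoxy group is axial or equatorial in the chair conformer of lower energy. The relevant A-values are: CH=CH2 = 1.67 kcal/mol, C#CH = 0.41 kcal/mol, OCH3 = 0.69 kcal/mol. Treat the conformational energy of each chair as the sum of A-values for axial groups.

Chair I (vinyl axial, ethynyl axial, methoxy axial): E = 2.77 kcal/mol.
Chair II (vinyl equatorial, ethynyl equatorial, methoxy equatorial): E = 0.00 kcal/mol.
Chair II is the more stable (lower-energy) conformer, and in that chair the methoxy group is equatorial.

equatorial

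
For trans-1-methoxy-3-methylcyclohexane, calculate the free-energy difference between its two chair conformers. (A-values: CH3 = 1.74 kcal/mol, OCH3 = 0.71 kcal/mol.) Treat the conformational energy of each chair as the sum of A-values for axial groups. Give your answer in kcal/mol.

1.03 kcal/mol

C1 and C3 have the same parity, so for the trans isomer the two substituents are one axial and one equatorial in each chair.
Chair I (methyl axial, methoxy equatorial): E = 1.74 kcal/mol.
Chair II (methyl equatorial, methoxy axial): E = 0.71 kcal/mol.
ΔE = 1.74 − 0.71 = 1.03 kcal/mol; chair II is more stable.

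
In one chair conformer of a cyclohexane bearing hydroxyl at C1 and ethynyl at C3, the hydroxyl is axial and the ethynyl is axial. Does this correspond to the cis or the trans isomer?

C1 and C3 have the same parity, so their axial bonds point in the same direction.
With same-parity carbons, two substituents on the same face are both axial or both equatorial; opposite faces give one of each.
Here the groups are axial/axial → same face → cis.

cis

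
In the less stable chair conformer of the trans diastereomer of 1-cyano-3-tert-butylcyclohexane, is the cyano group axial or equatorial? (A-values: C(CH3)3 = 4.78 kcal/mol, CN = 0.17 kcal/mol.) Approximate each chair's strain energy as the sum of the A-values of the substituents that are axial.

equatorial

C1 and C3 have the same parity, so for the trans isomer the two substituents are one axial and one equatorial in each chair.
Chair I (tert-butyl axial, cyano equatorial): E = 4.78 kcal/mol.
Chair II (tert-butyl equatorial, cyano axial): E = 0.17 kcal/mol.
Chair I is the less stable (higher-energy) conformer, and in that chair the cyano group is equatorial.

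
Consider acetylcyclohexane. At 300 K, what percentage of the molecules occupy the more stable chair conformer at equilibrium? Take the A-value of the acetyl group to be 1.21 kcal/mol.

88.4%

One chair has the acetyl group axial (E = 1.21 kcal/mol) and the other has it equatorial (E = 0).
ΔG = 1.21 kcal/mol between the two chairs.
K = exp(ΔG/RT) with R = 1.987×10⁻³ kcal mol⁻¹ K⁻¹ and T = 300 K gives K ≈ 7.61.
Fraction in the lower-energy chair = K/(K+1) = 88.4%.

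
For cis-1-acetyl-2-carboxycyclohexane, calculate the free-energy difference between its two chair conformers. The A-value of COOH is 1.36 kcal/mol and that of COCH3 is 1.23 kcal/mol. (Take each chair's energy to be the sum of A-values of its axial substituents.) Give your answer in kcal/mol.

0.13 kcal/mol

C1 and C2 have opposite parity, so for the cis isomer the two substituents are one axial and one equatorial in each chair.
Chair I (carboxyl axial, acetyl equatorial): E = 1.36 kcal/mol.
Chair II (carboxyl equatorial, acetyl axial): E = 1.23 kcal/mol.
ΔE = 1.36 − 1.23 = 0.13 kcal/mol; chair II is more stable.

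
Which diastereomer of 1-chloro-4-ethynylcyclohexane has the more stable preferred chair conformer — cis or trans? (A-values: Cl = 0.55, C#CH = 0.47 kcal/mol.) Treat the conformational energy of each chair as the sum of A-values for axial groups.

trans

At 1,4 positions (parity opposite): cis → (a,e or e,a); trans → (e,e or a,a).
Best chair for cis: E = 0.47 kcal/mol; best chair for trans: E = 0.00 kcal/mol.
The trans isomer is lower by 0.47 kcal/mol.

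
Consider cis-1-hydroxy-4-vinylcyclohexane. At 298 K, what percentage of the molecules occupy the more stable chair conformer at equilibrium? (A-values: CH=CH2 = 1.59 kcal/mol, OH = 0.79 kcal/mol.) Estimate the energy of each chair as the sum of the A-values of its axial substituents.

79.4%

C1 and C4 have opposite parity, so for the cis isomer the two substituents are one axial and one equatorial in each chair.
Chair I (vinyl axial, hydroxyl equatorial): E = 1.59 kcal/mol; chair II (vinyl equatorial, hydroxyl axial): E = 0.79 kcal/mol.
ΔG = 0.80 kcal/mol between the two chairs.
K = exp(ΔG/RT) with R = 1.987×10⁻³ kcal mol⁻¹ K⁻¹ and T = 298 K gives K ≈ 3.86.
Fraction in the lower-energy chair = K/(K+1) = 79.4%.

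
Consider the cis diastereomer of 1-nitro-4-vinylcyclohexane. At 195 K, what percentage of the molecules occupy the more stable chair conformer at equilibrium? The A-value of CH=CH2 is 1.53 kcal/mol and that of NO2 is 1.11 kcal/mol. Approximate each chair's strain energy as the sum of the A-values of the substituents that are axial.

C1 and C4 have opposite parity, so for the cis isomer the two substituents are one axial and one equatorial in each chair.
Chair I (vinyl axial, nitro equatorial): E = 1.53 kcal/mol; chair II (vinyl equatorial, nitro axial): E = 1.11 kcal/mol.
ΔG = 0.42 kcal/mol between the two chairs.
K = exp(ΔG/RT) with R = 1.987×10⁻³ kcal mol⁻¹ K⁻¹ and T = 195 K gives K ≈ 2.96.
Fraction in the lower-energy chair = K/(K+1) = 74.7%.

74.7%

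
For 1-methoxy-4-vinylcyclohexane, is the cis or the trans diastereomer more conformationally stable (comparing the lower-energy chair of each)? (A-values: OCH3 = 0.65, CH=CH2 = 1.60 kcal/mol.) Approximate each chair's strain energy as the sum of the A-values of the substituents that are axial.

trans

At 1,4 positions (parity opposite): cis → (a,e or e,a); trans → (e,e or a,a).
Best chair for cis: E = 0.65 kcal/mol; best chair for trans: E = 0.00 kcal/mol.
The trans isomer is lower by 0.65 kcal/mol.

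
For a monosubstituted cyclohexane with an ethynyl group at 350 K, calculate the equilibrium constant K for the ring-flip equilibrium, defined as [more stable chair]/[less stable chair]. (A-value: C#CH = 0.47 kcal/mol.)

K ≈ 1.97

One chair has the ethynyl group axial (E = 0.47 kcal/mol) and the other has it equatorial (E = 0).
ΔG = 0.47 kcal/mol between the two chairs.
K = exp(ΔG/RT) with R = 1.987×10⁻³ kcal mol⁻¹ K⁻¹ and T = 350 K gives K ≈ 1.97.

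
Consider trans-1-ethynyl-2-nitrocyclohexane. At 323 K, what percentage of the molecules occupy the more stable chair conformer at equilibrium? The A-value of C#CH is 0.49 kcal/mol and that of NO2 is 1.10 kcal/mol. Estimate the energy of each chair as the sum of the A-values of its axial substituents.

C1 and C2 have opposite parity, so for the trans isomer the two substituents are e,e in one chair and a,a in the other.
Chair I (ethynyl axial, nitro axial): E = 1.59 kcal/mol; chair II (ethynyl equatorial, nitro equatorial): E = 0.00 kcal/mol.
ΔG = 1.59 kcal/mol between the two chairs.
K = exp(ΔG/RT) with R = 1.987×10⁻³ kcal mol⁻¹ K⁻¹ and T = 323 K gives K ≈ 11.9.
Fraction in the lower-energy chair = K/(K+1) = 92.3%.

92.3%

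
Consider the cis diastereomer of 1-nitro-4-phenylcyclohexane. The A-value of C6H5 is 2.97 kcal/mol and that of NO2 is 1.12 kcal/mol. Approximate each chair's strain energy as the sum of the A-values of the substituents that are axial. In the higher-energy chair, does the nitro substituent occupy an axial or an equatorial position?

C1 and C4 have opposite parity, so for the cis isomer the two substituents are one axial and one equatorial in each chair.
Chair I (phenyl axial, nitro equatorial): E = 2.97 kcal/mol.
Chair II (phenyl equatorial, nitro axial): E = 1.12 kcal/mol.
Chair I is the less stable (higher-energy) conformer, and in that chair the nitro group is equatorial.

equatorial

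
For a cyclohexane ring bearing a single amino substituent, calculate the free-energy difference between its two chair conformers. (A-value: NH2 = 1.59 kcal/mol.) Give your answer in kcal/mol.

A monosubstituted cyclohexane has one chair with the amino group axial (E = A = 1.59 kcal/mol) and one with it equatorial (E = 0).
ΔE = 1.59 − 0 = 1.59 kcal/mol.

1.59 kcal/mol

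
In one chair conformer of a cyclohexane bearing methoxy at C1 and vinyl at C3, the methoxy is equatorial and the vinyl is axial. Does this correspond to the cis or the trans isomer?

C1 and C3 have the same parity, so their axial bonds point in the same direction.
With same-parity carbons, two substituents on the same face are both axial or both equatorial; opposite faces give one of each.
Here the groups are equatorial/axial → opposite face → trans.

trans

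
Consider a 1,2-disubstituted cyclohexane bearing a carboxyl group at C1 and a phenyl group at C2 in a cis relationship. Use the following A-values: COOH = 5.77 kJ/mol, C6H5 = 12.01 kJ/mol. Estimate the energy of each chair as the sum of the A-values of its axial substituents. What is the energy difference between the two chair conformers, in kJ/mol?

6.24 kJ/mol

C1 and C2 have opposite parity, so for the cis isomer the two substituents are one axial and one equatorial in each chair.
Chair I (carboxyl axial, phenyl equatorial): E = 5.77 kJ/mol.
Chair II (carboxyl equatorial, phenyl axial): E = 12.01 kJ/mol.
ΔE = 12.01 − 5.77 = 6.24 kJ/mol; chair I is more stable.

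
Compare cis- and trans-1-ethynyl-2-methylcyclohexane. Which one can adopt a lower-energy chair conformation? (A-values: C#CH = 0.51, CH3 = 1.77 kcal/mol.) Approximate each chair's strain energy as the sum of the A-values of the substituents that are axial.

trans

At 1,2 positions (parity opposite): cis → (a,e or e,a); trans → (e,e or a,a).
Best chair for cis: E = 0.51 kcal/mol; best chair for trans: E = 0.00 kcal/mol.
The trans isomer is lower by 0.51 kcal/mol.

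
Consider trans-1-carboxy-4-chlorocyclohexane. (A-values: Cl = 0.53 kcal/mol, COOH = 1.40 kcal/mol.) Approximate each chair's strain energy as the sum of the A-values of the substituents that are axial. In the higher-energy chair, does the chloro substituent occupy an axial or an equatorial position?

axial

C1 and C4 have opposite parity, so for the trans isomer the two substituents are e,e in one chair and a,a in the other.
Chair I (chloro axial, carboxyl axial): E = 1.93 kcal/mol.
Chair II (chloro equatorial, carboxyl equatorial): E = 0.00 kcal/mol.
Chair I is the less stable (higher-energy) conformer, and in that chair the chloro group is axial.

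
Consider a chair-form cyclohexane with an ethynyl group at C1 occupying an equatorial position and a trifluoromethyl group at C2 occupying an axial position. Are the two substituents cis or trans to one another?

cis

C1 and C2 have opposite parity, so their axial bonds point in opposite directions.
With opposite-parity carbons, two substituents on the same face are one axial and one equatorial; opposite faces give both axial or both equatorial.
Here the groups are equatorial/axial → same face → cis.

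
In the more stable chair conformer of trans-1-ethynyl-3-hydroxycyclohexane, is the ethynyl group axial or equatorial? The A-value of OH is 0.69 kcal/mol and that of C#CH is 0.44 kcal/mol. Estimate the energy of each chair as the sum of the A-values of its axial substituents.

axial

C1 and C3 have the same parity, so for the trans isomer the two substituents are one axial and one equatorial in each chair.
Chair I (hydroxyl axial, ethynyl equatorial): E = 0.69 kcal/mol.
Chair II (hydroxyl equatorial, ethynyl axial): E = 0.44 kcal/mol.
Chair II is the more stable (lower-energy) conformer, and in that chair the ethynyl group is axial.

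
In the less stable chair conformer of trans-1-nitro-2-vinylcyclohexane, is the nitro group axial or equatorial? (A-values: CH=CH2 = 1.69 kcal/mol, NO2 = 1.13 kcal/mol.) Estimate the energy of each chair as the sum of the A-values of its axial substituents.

axial

C1 and C2 have opposite parity, so for the trans isomer the two substituents are e,e in one chair and a,a in the other.
Chair I (vinyl axial, nitro axial): E = 2.82 kcal/mol.
Chair II (vinyl equatorial, nitro equatorial): E = 0.00 kcal/mol.
Chair I is the less stable (higher-energy) conformer, and in that chair the nitro group is axial.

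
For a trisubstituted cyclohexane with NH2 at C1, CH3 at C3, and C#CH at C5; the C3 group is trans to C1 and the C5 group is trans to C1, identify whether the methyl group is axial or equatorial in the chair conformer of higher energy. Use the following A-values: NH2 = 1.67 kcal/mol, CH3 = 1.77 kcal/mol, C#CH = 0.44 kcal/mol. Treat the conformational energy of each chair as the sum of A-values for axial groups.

Chair I (amino axial, methyl equatorial, ethynyl equatorial): E = 1.67 kcal/mol.
Chair II (amino equatorial, methyl axial, ethynyl axial): E = 2.21 kcal/mol.
Chair II is the less stable (higher-energy) conformer, and in that chair the methyl group is axial.

axial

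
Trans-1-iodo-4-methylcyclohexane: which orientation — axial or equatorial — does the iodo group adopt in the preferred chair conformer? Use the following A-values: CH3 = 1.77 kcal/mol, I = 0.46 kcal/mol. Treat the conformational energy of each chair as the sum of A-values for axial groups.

equatorial

C1 and C4 have opposite parity, so for the trans isomer the two substituents are e,e in one chair and a,a in the other.
Chair I (methyl axial, iodo axial): E = 2.23 kcal/mol.
Chair II (methyl equatorial, iodo equatorial): E = 0.00 kcal/mol.
Chair II is the more stable (lower-energy) conformer, and in that chair the iodo group is equatorial.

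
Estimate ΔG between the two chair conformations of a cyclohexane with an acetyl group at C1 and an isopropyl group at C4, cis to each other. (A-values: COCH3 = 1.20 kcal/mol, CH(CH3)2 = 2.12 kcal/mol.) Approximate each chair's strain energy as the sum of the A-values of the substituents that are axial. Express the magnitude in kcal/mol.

C1 and C4 have opposite parity, so for the cis isomer the two substituents are one axial and one equatorial in each chair.
Chair I (acetyl axial, isopropyl equatorial): E = 1.20 kcal/mol.
Chair II (acetyl equatorial, isopropyl axial): E = 2.12 kcal/mol.
ΔE = 2.12 − 1.20 = 0.92 kcal/mol; chair I is more stable.

0.92 kcal/mol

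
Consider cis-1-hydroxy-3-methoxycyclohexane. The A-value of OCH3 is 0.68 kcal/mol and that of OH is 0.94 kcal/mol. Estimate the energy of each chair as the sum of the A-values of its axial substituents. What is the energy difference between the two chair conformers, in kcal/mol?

C1 and C3 have the same parity, so for the cis isomer the two substituents are e,e in one chair and a,a in the other.
Chair I (methoxy axial, hydroxyl axial): E = 1.62 kcal/mol.
Chair II (methoxy equatorial, hydroxyl equatorial): E = 0.00 kcal/mol.
ΔE = 1.62 − 0.00 = 1.62 kcal/mol; chair II is more stable.

1.62 kcal/mol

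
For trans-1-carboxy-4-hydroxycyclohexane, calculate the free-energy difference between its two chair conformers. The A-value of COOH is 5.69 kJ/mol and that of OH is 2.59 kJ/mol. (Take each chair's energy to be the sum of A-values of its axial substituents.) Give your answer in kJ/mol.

C1 and C4 have opposite parity, so for the trans isomer the two substituents are e,e in one chair and a,a in the other.
Chair I (carboxyl axial, hydroxyl axial): E = 8.28 kJ/mol.
Chair II (carboxyl equatorial, hydroxyl equatorial): E = 0.00 kJ/mol.
ΔE = 8.28 − 0.00 = 8.28 kJ/mol; chair II is more stable.

8.28 kJ/mol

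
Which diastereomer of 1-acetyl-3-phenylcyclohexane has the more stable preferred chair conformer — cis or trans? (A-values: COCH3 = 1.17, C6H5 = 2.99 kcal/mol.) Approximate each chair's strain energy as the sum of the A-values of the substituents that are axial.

cis

At 1,3 positions (parity same): cis → (e,e or a,a); trans → (a,e or e,a).
Best chair for cis: E = 0.00 kcal/mol; best chair for trans: E = 1.17 kcal/mol.
The cis isomer is lower by 1.17 kcal/mol.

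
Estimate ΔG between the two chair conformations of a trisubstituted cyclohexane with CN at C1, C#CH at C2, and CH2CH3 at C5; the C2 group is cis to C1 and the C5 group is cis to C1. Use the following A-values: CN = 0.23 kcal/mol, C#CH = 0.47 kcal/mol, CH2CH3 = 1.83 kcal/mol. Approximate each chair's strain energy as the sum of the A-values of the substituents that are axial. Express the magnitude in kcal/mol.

Chair I (cyano axial, ethynyl equatorial, ethyl axial): E = 2.06 kcal/mol.
Chair II (cyano equatorial, ethynyl axial, ethyl equatorial): E = 0.47 kcal/mol.
ΔE = 2.06 − 0.47 = 1.59 kcal/mol; chair II is more stable.

1.59 kcal/mol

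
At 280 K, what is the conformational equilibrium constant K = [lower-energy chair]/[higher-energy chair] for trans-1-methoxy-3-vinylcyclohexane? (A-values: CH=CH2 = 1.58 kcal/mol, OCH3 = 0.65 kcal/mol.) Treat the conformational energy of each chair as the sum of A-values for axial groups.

C1 and C3 have the same parity, so for the trans isomer the two substituents are one axial and one equatorial in each chair.
Chair I (vinyl axial, methoxy equatorial): E = 1.58 kcal/mol; chair II (vinyl equatorial, methoxy axial): E = 0.65 kcal/mol.
ΔG = 0.93 kcal/mol between the two chairs.
K = exp(ΔG/RT) with R = 1.987×10⁻³ kcal mol⁻¹ K⁻¹ and T = 280 K gives K ≈ 5.32.

K ≈ 5.32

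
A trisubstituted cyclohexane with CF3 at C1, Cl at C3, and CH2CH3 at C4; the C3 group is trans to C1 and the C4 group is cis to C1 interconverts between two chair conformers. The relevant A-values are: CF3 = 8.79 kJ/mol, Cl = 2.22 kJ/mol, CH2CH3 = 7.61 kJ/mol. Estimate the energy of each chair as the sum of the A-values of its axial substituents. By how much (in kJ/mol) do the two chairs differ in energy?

1.04 kJ/mol

Chair I (trifluoromethyl axial, chloro equatorial, ethyl equatorial): E = 8.79 kJ/mol.
Chair II (trifluoromethyl equatorial, chloro axial, ethyl axial): E = 9.83 kJ/mol.
ΔE = 9.83 − 8.79 = 1.04 kJ/mol; chair I is more stable.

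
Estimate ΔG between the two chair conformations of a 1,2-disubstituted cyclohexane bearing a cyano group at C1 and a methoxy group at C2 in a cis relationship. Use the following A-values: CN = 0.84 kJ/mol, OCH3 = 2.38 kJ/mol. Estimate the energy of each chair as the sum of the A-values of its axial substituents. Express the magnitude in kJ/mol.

C1 and C2 have opposite parity, so for the cis isomer the two substituents are one axial and one equatorial in each chair.
Chair I (cyano axial, methoxy equatorial): E = 0.84 kJ/mol.
Chair II (cyano equatorial, methoxy axial): E = 2.38 kJ/mol.
ΔE = 2.38 − 0.84 = 1.54 kJ/mol; chair I is more stable.

1.54 kJ/mol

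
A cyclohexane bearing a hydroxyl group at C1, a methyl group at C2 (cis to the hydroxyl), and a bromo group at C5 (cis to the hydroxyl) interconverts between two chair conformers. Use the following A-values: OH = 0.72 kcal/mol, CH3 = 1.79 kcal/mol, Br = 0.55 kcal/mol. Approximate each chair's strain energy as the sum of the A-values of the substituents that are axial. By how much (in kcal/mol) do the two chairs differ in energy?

Chair I (hydroxyl axial, methyl equatorial, bromo axial): E = 1.27 kcal/mol.
Chair II (hydroxyl equatorial, methyl axial, bromo equatorial): E = 1.79 kcal/mol.
ΔE = 1.79 − 1.27 = 0.52 kcal/mol; chair I is more stable.

0.52 kcal/mol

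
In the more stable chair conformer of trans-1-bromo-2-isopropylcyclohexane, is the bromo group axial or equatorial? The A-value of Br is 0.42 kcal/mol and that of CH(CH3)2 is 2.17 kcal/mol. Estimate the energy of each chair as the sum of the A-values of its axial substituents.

equatorial

C1 and C2 have opposite parity, so for the trans isomer the two substituents are e,e in one chair and a,a in the other.
Chair I (bromo axial, isopropyl axial): E = 2.59 kcal/mol.
Chair II (bromo equatorial, isopropyl equatorial): E = 0.00 kcal/mol.
Chair II is the more stable (lower-energy) conformer, and in that chair the bromo group is equatorial.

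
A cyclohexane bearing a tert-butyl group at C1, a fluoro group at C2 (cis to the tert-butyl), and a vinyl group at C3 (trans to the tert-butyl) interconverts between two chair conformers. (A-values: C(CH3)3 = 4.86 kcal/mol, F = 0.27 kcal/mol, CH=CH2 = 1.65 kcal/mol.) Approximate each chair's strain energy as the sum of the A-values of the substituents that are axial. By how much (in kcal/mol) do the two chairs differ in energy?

2.94 kcal/mol

Chair I (tert-butyl axial, fluoro equatorial, vinyl equatorial): E = 4.86 kcal/mol.
Chair II (tert-butyl equatorial, fluoro axial, vinyl axial): E = 1.92 kcal/mol.
ΔE = 4.86 − 1.92 = 2.94 kcal/mol; chair II is more stable.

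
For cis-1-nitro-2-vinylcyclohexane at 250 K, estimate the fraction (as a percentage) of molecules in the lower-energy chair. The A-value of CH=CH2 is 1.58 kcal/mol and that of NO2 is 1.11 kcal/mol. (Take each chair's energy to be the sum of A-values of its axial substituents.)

72.0%

C1 and C2 have opposite parity, so for the cis isomer the two substituents are one axial and one equatorial in each chair.
Chair I (vinyl axial, nitro equatorial): E = 1.58 kcal/mol; chair II (vinyl equatorial, nitro axial): E = 1.11 kcal/mol.
ΔG = 0.47 kcal/mol between the two chairs.
K = exp(ΔG/RT) with R = 1.987×10⁻³ kcal mol⁻¹ K⁻¹ and T = 250 K gives K ≈ 2.58.
Fraction in the lower-energy chair = K/(K+1) = 72.0%.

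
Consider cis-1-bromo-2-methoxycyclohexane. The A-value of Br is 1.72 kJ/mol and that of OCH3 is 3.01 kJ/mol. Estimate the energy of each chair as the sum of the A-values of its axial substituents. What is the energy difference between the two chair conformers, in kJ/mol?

1.29 kJ/mol

C1 and C2 have opposite parity, so for the cis isomer the two substituents are one axial and one equatorial in each chair.
Chair I (bromo axial, methoxy equatorial): E = 1.72 kJ/mol.
Chair II (bromo equatorial, methoxy axial): E = 3.01 kJ/mol.
ΔE = 3.01 − 1.72 = 1.29 kJ/mol; chair I is more stable.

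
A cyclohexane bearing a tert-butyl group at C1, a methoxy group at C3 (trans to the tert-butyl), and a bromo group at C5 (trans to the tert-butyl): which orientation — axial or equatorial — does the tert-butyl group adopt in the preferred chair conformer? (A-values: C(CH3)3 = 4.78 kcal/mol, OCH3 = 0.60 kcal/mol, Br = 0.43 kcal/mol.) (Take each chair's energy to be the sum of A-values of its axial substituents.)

equatorial

Chair I (tert-butyl axial, methoxy equatorial, bromo equatorial): E = 4.78 kcal/mol.
Chair II (tert-butyl equatorial, methoxy axial, bromo axial): E = 1.03 kcal/mol.
Chair II is the more stable (lower-energy) conformer, and in that chair the tert-butyl group is equatorial.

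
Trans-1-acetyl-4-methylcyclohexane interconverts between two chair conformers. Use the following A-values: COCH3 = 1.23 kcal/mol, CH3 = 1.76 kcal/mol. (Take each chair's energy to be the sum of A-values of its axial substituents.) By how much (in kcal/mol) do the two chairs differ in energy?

2.99 kcal/mol

C1 and C4 have opposite parity, so for the trans isomer the two substituents are e,e in one chair and a,a in the other.
Chair I (acetyl axial, methyl axial): E = 2.99 kcal/mol.
Chair II (acetyl equatorial, methyl equatorial): E = 0.00 kcal/mol.
ΔE = 2.99 − 0.00 = 2.99 kcal/mol; chair II is more stable.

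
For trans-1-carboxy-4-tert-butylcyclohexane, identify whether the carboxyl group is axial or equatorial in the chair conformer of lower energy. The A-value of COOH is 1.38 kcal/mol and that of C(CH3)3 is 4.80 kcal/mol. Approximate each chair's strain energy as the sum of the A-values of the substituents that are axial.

C1 and C4 have opposite parity, so for the trans isomer the two substituents are e,e in one chair and a,a in the other.
Chair I (carboxyl axial, tert-butyl axial): E = 6.18 kcal/mol.
Chair II (carboxyl equatorial, tert-butyl equatorial): E = 0.00 kcal/mol.
Chair II is the more stable (lower-energy) conformer, and in that chair the carboxyl group is equatorial.

equatorial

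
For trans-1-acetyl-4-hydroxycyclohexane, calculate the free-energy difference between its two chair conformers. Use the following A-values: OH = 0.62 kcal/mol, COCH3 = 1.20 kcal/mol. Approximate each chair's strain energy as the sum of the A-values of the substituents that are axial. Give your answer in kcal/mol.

1.82 kcal/mol

C1 and C4 have opposite parity, so for the trans isomer the two substituents are e,e in one chair and a,a in the other.
Chair I (hydroxyl axial, acetyl axial): E = 1.82 kcal/mol.
Chair II (hydroxyl equatorial, acetyl equatorial): E = 0.00 kcal/mol.
ΔE = 1.82 − 0.00 = 1.82 kcal/mol; chair II is more stable.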